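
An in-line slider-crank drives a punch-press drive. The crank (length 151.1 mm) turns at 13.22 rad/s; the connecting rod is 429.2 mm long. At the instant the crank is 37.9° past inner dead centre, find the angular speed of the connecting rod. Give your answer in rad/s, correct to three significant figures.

3.76

ω = 13.22 rad/s
The rod makes angle φ with the slider axis where L sinφ = r sinθ; differentiating, L cosφ·φ̇ = r ω cosθ.
L cosφ = √(L² − r² sin²θ) = 0.41904 m.
|ω_rod| = r ω |cosθ| / √(L² − r² sin²θ) = 0.1511·13.22·0.78908/0.41904 = 3.7615 rad/s.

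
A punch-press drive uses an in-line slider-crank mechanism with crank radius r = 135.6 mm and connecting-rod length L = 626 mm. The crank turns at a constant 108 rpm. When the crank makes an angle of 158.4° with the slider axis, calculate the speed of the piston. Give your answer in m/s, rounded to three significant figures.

0.450

ω = 2π·108/60 = 11.31 rad/s
For an in-line slider-crank, x = r cosθ + √(L² − r² sin²θ), so v = −rω sinθ·[1 + r cosθ/√(L² − r² sin²θ)].
With r = 0.1356 m, L = 0.626 m, θ = 158.4°: √(L² − r² sin²θ) = 0.62401 m.
v = −0.1356·11.31·0.36812·[1 + 0.1356·-0.92978/0.62401] = -0.45049 m/s.
|v| = 0.45049 m/s.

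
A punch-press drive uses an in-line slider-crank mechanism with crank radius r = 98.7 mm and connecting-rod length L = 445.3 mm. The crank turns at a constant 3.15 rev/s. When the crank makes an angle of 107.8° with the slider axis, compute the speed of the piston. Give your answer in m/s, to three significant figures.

1.73

ω = 2π·3.15 = 19.79 rad/s
For an in-line slider-crank, x = r cosθ + √(L² − r² sin²θ), so v = −rω sinθ·[1 + r cosθ/√(L² − r² sin²θ)].
With r = 0.0987 m, L = 0.4453 m, θ = 107.8°: √(L² − r² sin²θ) = 0.43527 m.
v = −0.0987·19.79·0.95213·[1 + 0.0987·-0.30570/0.43527] = -1.731 m/s.
|v| = 1.731 m/s.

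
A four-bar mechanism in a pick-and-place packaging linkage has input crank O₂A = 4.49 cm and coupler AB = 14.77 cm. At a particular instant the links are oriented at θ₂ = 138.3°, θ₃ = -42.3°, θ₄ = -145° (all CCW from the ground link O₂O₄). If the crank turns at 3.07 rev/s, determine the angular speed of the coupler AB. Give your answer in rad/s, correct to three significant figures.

ω₂ = 19.29 rad/s (from 3.07 rev/s).
Differentiating the loop-closure r₂e^{iθ₂}+r₃e^{iθ₃}=r₁+r₄e^{iθ₄} gives r₂ω₂e^{iθ₂}+r₃ω₃e^{iθ₃}=r₄ω₄e^{iθ₄}.
Eliminating the other unknown: ω₃ = r₂ω₂ sin(θ₄−θ₂) / [r₃ sin(θ₃−θ₄)].
Numerator sine = +0.97318; denominator sine = +0.97553.
Result = 0.0449·19.29·(+0.97318) / (0.1477·(+0.97553)) = +5.8497 rad/s; magnitude 5.8497 rad/s.

5.85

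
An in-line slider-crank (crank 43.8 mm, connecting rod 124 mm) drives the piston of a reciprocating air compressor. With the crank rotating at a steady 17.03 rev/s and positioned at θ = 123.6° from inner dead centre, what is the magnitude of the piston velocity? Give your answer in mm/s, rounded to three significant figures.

ω = 2π·17 = 107 rad/s
For an in-line slider-crank, x = r cosθ + √(L² − r² sin²θ), so v = −rω sinθ·[1 + r cosθ/√(L² − r² sin²θ)].
With r = 0.0438 m, L = 0.124 m, θ = 123.6°: √(L² − r² sin²θ) = 0.11851 m.
v = −0.0438·107·0.83292·[1 + 0.0438·-0.55339/0.11851] = -3.1053 m/s.
|v| = 3.1053 m/s = 3105.3 mm/s.

3110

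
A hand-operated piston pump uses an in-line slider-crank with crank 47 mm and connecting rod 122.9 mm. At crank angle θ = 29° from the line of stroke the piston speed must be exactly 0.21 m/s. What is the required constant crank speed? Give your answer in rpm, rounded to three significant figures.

For an in-line slider-crank, |v_piston| = rω|sinθ|·[1 + r cosθ/√(L² − r² sin²θ)].
With r = 0.047 m, L = 0.1229 m, θ = 29°: the bracketed kinematic factor |dx/dθ| = 0.030542 m.
ω = v/|dx/dθ| = 0.21/0.030542 = 6.8758 rad/s.
N = 60ω/(2π) = 65.659 rpm.

65.7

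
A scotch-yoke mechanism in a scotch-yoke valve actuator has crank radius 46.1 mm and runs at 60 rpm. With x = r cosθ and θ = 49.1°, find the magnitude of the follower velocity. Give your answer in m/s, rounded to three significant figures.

0.219

ω = 6.283 rad/s (from 60 rpm).
x = r cosθ ⇒ ẋ = −rω sinθ.
|v| = rω|sinθ| = 0.0461·6.283·|sin 49.1°| = 0.21894 m/s.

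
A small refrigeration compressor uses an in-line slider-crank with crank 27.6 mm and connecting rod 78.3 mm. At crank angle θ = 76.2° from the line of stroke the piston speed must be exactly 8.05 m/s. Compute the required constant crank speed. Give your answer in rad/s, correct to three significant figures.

For an in-line slider-crank, |v_piston| = rω|sinθ|·[1 + r cosθ/√(L² − r² sin²θ)].
With r = 0.0276 m, L = 0.0783 m, θ = 76.2°: the bracketed kinematic factor |dx/dθ| = 0.029202 m.
ω = v/|dx/dθ| = 8.05/0.029202 = 275.67 rad/s.

276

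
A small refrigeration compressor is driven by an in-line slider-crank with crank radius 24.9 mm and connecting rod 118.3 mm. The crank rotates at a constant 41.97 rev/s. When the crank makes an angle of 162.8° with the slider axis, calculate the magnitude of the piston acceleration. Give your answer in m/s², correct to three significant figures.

1350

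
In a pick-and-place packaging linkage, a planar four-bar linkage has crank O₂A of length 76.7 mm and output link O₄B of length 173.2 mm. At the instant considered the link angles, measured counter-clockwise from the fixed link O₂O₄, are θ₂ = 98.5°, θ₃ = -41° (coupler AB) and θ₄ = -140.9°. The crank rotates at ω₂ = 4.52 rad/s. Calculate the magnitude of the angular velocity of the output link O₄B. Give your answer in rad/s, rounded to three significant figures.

ω₂ = 4.52 rad/s
Differentiating the loop-closure r₂e^{iθ₂}+r₃e^{iθ₃}=r₁+r₄e^{iθ₄} gives r₂ω₂e^{iθ₂}+r₃ω₃e^{iθ₃}=r₄ω₄e^{iθ₄}.
Eliminating the other unknown: ω₄ = r₂ω₂ sin(θ₂−θ₃) / [r₄ sin(θ₄−θ₃)].
Numerator sine = +0.64945; denominator sine = -0.98511.
Result = 0.0767·4.52·(+0.64945) / (0.1732·(-0.98511)) = -1.3196 rad/s; magnitude 1.3196 rad/s.

1.32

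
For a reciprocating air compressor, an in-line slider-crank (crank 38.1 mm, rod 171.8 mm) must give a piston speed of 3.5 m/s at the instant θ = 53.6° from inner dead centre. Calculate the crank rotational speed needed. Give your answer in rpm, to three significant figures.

961

For an in-line slider-crank, |v_piston| = rω|sinθ|·[1 + r cosθ/√(L² − r² sin²θ)].
With r = 0.0381 m, L = 0.1718 m, θ = 53.6°: the bracketed kinematic factor |dx/dθ| = 0.034768 m.
ω = v/|dx/dθ| = 3.5/0.034768 = 100.67 rad/s.
N = 60ω/(2π) = 961.3 rpm.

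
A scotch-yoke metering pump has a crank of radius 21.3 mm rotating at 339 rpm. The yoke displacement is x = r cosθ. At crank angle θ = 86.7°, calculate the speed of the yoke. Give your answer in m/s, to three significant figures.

0.755

ω = 35.5 rad/s (from 339 rpm).
x = r cosθ ⇒ ẋ = −rω sinθ.
|v| = rω|sinθ| = 0.0213·35.5·|sin 86.7°| = 0.7549 m/s.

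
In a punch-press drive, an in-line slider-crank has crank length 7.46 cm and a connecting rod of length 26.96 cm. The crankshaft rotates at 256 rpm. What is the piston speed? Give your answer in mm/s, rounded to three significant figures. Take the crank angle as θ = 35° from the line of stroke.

ω = 2π·256/60 = 26.81 rad/s
For an in-line slider-crank, x = r cosθ + √(L² − r² sin²θ), so v = −rω sinθ·[1 + r cosθ/√(L² − r² sin²θ)].
With r = 0.0746 m, L = 0.2696 m, θ = 35°: √(L² − r² sin²θ) = 0.26618 m.
v = −0.0746·26.81·0.57358·[1 + 0.0746·0.81915/0.26618] = -1.4104 m/s.
|v| = 1.4104 m/s = 1410.4 mm/s.

1410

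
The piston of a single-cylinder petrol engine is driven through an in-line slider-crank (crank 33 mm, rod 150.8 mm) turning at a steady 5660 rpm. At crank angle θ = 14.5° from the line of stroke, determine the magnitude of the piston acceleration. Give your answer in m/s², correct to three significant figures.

13500

ω = 2π·5660/60 = 592.7 rad/s
x(θ) = r cosθ + √(L² − r² sin²θ); with ω constant, a = ω²·d²x/dθ².
d²x/dθ² = −r cosθ − r²(cos2θ)/√u − r⁴ sin²2θ/(4u^{3/2}),  u = L² − r² sin²θ = 0.0226724 m².
Substituting r = 0.033 m, L = 0.1508 m, θ = 14.5°: d²x/dθ² = -0.038295 m.
a = ω²·d²x/dθ² = (592.7)²·(-0.038295) = -13453 m/s²;  |a| = 13453 m/s².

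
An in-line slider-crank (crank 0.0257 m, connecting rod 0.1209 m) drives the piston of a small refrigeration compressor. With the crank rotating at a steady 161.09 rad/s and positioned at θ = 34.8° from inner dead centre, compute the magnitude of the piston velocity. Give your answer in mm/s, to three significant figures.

ω = 161.1 rad/s
For an in-line slider-crank, x = r cosθ + √(L² − r² sin²θ), so v = −rω sinθ·[1 + r cosθ/√(L² − r² sin²θ)].
With r = 0.0257 m, L = 0.1209 m, θ = 34.8°: √(L² − r² sin²θ) = 0.12001 m.
v = −0.0257·161.1·0.57071·[1 + 0.0257·0.82115/0.12001] = -2.7783 m/s.
|v| = 2.7783 m/s = 2778.3 mm/s.

2780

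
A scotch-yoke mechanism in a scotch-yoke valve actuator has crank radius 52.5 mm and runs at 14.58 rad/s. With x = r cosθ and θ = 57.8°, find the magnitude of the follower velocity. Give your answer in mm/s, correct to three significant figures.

ω = 14.58 rad/s
x = r cosθ ⇒ ẋ = −rω sinθ.
|v| = rω|sinθ| = 0.0525·14.58·|sin 57.8°| = 0.64772 m/s = 647.72 mm/s.

648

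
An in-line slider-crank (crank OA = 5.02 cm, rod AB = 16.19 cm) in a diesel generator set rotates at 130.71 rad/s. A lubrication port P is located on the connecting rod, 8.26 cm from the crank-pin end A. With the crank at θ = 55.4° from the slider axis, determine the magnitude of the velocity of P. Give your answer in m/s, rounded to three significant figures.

ω = 130.7 rad/s.  Crank-pin speed |V_A| = rω = 6.5616 m/s, perpendicular to OA.
Rod angle: sinφ = −(r/L) sinθ ⇒ φ = -14.787°; ω_rod = −rω cosθ/√(L²−r²sin²θ) = -23.802 rad/s.
V_P = V_A + ω_rod × AP, with AP = 0.0826 m along the rod.
Components: V_Px = −rω sinθ − a·ω_rod·sinφ = -5.9029 m/s;  V_Py = rω cosθ + a·ω_rod·cosφ = +1.825 m/s.
|V_P| = √(V_Px² + V_Py²) = 6.1786 m/s.

6.18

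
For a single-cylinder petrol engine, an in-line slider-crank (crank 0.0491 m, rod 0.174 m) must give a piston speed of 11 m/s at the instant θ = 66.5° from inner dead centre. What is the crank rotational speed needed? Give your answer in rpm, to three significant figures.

For an in-line slider-crank, |v_piston| = rω|sinθ|·[1 + r cosθ/√(L² − r² sin²θ)].
With r = 0.0491 m, L = 0.174 m, θ = 66.5°: the bracketed kinematic factor |dx/dθ| = 0.050273 m.
ω = v/|dx/dθ| = 11/0.050273 = 218.81 rad/s.
N = 60ω/(2π) = 2089.4 rpm.

2090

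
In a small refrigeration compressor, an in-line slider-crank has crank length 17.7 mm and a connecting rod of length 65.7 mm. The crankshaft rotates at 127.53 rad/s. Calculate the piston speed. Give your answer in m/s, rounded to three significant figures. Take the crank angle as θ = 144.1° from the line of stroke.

1.03

ω = 127.5 rad/s
For an in-line slider-crank, x = r cosθ + √(L² − r² sin²θ), so v = −rω sinθ·[1 + r cosθ/√(L² − r² sin²θ)].
With r = 0.0177 m, L = 0.0657 m, θ = 144.1°: √(L² − r² sin²θ) = 0.064875 m.
v = −0.0177·127.5·0.58637·[1 + 0.0177·-0.81004/0.064875] = -1.0311 m/s.
|v| = 1.0311 m/s.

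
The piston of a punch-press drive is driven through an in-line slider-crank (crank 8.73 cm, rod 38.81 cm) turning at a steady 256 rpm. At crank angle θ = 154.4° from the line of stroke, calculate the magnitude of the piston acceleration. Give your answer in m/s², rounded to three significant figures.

47.6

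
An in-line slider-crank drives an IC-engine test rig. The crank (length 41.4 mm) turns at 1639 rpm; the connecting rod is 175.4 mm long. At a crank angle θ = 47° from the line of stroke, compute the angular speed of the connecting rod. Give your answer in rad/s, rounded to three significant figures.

28.0

ω = 171.6 rad/s (converted from 1639 rpm).
The rod makes angle φ with the slider axis where L sinφ = r sinθ; differentiating, L cosφ·φ̇ = r ω cosθ.
L cosφ = √(L² − r² sin²θ) = 0.17277 m.
|ω_rod| = r ω |cosθ| / √(L² − r² sin²θ) = 0.0414·171.6·0.68200/0.17277 = 28.05 rad/s.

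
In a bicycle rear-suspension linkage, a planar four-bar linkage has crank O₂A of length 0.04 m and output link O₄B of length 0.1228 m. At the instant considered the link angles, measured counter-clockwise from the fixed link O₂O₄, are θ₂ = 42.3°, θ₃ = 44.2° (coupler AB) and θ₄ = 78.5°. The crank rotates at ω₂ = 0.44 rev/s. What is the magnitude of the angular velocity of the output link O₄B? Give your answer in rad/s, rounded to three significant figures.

0.0530

ω₂ = 2.765 rad/s (from 0.44 rev/s).
Differentiating the loop-closure r₂e^{iθ₂}+r₃e^{iθ₃}=r₁+r₄e^{iθ₄} gives r₂ω₂e^{iθ₂}+r₃ω₃e^{iθ₃}=r₄ω₄e^{iθ₄}.
Eliminating the other unknown: ω₄ = r₂ω₂ sin(θ₂−θ₃) / [r₄ sin(θ₄−θ₃)].
Numerator sine = -0.03316; denominator sine = +0.56353.
Result = 0.04·2.765·(-0.03316) / (0.1228·(+0.56353)) = -0.052982 rad/s; magnitude 0.052982 rad/s.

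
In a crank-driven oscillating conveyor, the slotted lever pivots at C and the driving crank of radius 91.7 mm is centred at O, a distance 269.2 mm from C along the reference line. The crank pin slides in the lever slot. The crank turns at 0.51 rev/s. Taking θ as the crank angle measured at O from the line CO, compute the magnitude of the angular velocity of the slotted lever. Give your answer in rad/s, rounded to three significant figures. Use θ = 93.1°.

0.290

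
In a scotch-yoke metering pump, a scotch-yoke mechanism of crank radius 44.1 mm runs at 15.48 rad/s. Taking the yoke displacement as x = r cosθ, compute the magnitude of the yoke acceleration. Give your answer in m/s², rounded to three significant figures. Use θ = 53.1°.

ω = 15.48 rad/s
x = r cosθ ⇒ ẍ = −rω² cosθ (ω constant).
|a| = rω²|cosθ| = 0.0441·(15.48)²·|cos 53.1°| = 6.3451 m/s².

6.35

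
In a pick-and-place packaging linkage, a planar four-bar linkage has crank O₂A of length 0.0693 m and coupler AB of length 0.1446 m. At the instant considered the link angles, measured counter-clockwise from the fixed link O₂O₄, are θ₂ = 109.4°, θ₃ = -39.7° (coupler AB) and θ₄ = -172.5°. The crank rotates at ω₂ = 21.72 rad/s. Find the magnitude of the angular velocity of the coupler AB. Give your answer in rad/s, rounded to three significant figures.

ω₂ = 21.72 rad/s
Differentiating the loop-closure r₂e^{iθ₂}+r₃e^{iθ₃}=r₁+r₄e^{iθ₄} gives r₂ω₂e^{iθ₂}+r₃ω₃e^{iθ₃}=r₄ω₄e^{iθ₄}.
Eliminating the other unknown: ω₃ = r₂ω₂ sin(θ₄−θ₂) / [r₃ sin(θ₃−θ₄)].
Numerator sine = +0.97851; denominator sine = +0.73373.
Result = 0.0693·21.72·(+0.97851) / (0.1446·(+0.73373)) = +13.882 rad/s; magnitude 13.882 rad/s.

13.9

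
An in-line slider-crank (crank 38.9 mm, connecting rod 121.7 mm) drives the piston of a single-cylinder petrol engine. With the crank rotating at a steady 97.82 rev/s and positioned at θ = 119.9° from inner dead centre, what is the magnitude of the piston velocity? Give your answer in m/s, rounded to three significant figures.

ω = 2π·97.8 = 614.6 rad/s
For an in-line slider-crank, x = r cosθ + √(L² − r² sin²θ), so v = −rω sinθ·[1 + r cosθ/√(L² − r² sin²θ)].
With r = 0.0389 m, L = 0.1217 m, θ = 119.9°: √(L² − r² sin²θ) = 0.11693 m.
v = −0.0389·614.6·0.86690·[1 + 0.0389·-0.49849/0.11693] = -17.289 m/s.
|v| = 17.289 m/s.

17.3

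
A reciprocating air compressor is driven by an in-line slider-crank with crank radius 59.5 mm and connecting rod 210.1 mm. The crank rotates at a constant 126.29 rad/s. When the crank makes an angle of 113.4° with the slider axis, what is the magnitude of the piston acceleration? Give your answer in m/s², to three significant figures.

ω = 126.3 rad/s
x(θ) = r cosθ + √(L² − r² sin²θ); with ω constant, a = ω²·d²x/dθ².
d²x/dθ² = −r cosθ − r²(cos2θ)/√u − r⁴ sin²2θ/(4u^{3/2}),  u = L² − r² sin²θ = 0.0411602 m².
Substituting r = 0.0595 m, L = 0.2101 m, θ = 113.4°: d²x/dθ² = +0.035376 m.
a = ω²·d²x/dθ² = (126.3)²·(+0.035376) = +564.22 m/s²;  |a| = 564.22 m/s².

564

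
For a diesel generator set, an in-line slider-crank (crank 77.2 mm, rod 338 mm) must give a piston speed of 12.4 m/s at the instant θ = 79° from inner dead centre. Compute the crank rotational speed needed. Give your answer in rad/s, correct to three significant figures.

For an in-line slider-crank, |v_piston| = rω|sinθ|·[1 + r cosθ/√(L² − r² sin²θ)].
With r = 0.0772 m, L = 0.338 m, θ = 79°: the bracketed kinematic factor |dx/dθ| = 0.079171 m.
ω = v/|dx/dθ| = 12.4/0.079171 = 156.62 rad/s.

157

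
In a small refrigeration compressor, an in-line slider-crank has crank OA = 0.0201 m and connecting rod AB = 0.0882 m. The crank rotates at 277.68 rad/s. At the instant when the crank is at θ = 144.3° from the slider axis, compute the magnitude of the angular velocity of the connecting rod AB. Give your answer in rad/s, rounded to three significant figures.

ω = 277.7 rad/s
The rod makes angle φ with the slider axis where L sinφ = r sinθ; differentiating, L cosφ·φ̇ = r ω cosθ.
L cosφ = √(L² − r² sin²θ) = 0.087417 m.
|ω_rod| = r ω |cosθ| / √(L² − r² sin²θ) = 0.0201·277.7·0.81208/0.087417 = 51.85 rad/s.

51.8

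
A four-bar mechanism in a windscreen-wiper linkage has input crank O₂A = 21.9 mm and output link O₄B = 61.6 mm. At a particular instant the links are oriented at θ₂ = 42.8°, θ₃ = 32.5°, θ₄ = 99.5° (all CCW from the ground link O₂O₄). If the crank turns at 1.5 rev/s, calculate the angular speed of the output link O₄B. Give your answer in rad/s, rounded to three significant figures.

0.651

ω₂ = 9.425 rad/s (from 1.5 rev/s).
Differentiating the loop-closure r₂e^{iθ₂}+r₃e^{iθ₃}=r₁+r₄e^{iθ₄} gives r₂ω₂e^{iθ₂}+r₃ω₃e^{iθ₃}=r₄ω₄e^{iθ₄}.
Eliminating the other unknown: ω₄ = r₂ω₂ sin(θ₂−θ₃) / [r₄ sin(θ₄−θ₃)].
Numerator sine = +0.17880; denominator sine = +0.92050.
Result = 0.0219·9.425·(+0.17880) / (0.0616·(+0.92050)) = +0.65085 rad/s; magnitude 0.65085 rad/s.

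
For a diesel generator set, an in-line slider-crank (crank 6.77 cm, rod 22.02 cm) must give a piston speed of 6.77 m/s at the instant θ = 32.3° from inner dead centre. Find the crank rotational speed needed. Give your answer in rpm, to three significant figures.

1410

For an in-line slider-crank, |v_piston| = rω|sinθ|·[1 + r cosθ/√(L² − r² sin²θ)].
With r = 0.0677 m, L = 0.2202 m, θ = 32.3°: the bracketed kinematic factor |dx/dθ| = 0.045706 m.
ω = v/|dx/dθ| = 6.77/0.045706 = 148.12 rad/s.
N = 60ω/(2π) = 1414.4 rpm.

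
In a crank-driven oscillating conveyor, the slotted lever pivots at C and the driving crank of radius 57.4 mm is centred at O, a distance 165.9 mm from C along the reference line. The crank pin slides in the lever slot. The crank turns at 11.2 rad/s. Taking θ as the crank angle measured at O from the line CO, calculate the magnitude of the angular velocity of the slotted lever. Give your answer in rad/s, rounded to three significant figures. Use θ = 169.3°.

5.61

ω = 11.2 rad/s
Crank pin A relative to C: A = (d + r cosθ, r sinθ); lever angle φ = atan2(r sinθ, d + r cosθ).
Differentiating tanφ: φ̇ = rω(d cosθ + r)/(d² + r² + 2dr cosθ).
d² + r² + 2dr cosθ = |CA|² = 0.0121034 m²;  d cosθ + r = -0.10562 m.
|ω_lever| = |0.0574·11.2·-0.10562| / 0.0121034 = 5.6098 rad/s.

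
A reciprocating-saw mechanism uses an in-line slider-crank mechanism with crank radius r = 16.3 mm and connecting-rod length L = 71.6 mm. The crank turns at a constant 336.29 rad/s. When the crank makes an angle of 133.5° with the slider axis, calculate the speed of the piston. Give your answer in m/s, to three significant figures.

ω = 336.3 rad/s
For an in-line slider-crank, x = r cosθ + √(L² − r² sin²θ), so v = −rω sinθ·[1 + r cosθ/√(L² − r² sin²θ)].
With r = 0.0163 m, L = 0.0716 m, θ = 133.5°: √(L² − r² sin²θ) = 0.070617 m.
v = −0.0163·336.3·0.72537·[1 + 0.0163·-0.68835/0.070617] = -3.3444 m/s.
|v| = 3.3444 m/s.

3.34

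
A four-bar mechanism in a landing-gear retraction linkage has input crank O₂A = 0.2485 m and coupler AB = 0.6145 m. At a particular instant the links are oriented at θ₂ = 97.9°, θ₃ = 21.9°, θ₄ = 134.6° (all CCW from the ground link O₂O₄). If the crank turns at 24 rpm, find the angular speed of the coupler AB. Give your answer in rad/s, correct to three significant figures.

0.658

ω₂ = 2.513 rad/s (from 24 rpm).
Differentiating the loop-closure r₂e^{iθ₂}+r₃e^{iθ₃}=r₁+r₄e^{iθ₄} gives r₂ω₂e^{iθ₂}+r₃ω₃e^{iθ₃}=r₄ω₄e^{iθ₄}.
Eliminating the other unknown: ω₃ = r₂ω₂ sin(θ₄−θ₂) / [r₃ sin(θ₃−θ₄)].
Numerator sine = +0.59763; denominator sine = -0.92254.
Result = 0.2485·2.513·(+0.59763) / (0.6145·(-0.92254)) = -0.6584 rad/s; magnitude 0.6584 rad/s.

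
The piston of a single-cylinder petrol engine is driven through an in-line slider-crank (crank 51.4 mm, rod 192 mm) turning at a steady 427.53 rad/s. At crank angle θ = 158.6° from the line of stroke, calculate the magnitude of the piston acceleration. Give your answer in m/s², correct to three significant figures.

ω = 427.5 rad/s
x(θ) = r cosθ + √(L² − r² sin²θ); with ω constant, a = ω²·d²x/dθ².
d²x/dθ² = −r cosθ − r²(cos2θ)/√u − r⁴ sin²2θ/(4u^{3/2}),  u = L² − r² sin²θ = 0.0365123 m².
Substituting r = 0.0514 m, L = 0.192 m, θ = 158.6°: d²x/dθ² = +0.037596 m.
a = ω²·d²x/dθ² = (427.5)²·(+0.037596) = +6871.9 m/s²;  |a| = 6871.9 m/s².

6870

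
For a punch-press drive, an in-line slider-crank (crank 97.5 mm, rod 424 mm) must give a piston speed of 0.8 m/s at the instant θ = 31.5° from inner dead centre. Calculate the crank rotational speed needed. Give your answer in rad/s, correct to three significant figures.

13.1

For an in-line slider-crank, |v_piston| = rω|sinθ|·[1 + r cosθ/√(L² − r² sin²θ)].
With r = 0.0975 m, L = 0.424 m, θ = 31.5°: the bracketed kinematic factor |dx/dθ| = 0.061005 m.
ω = v/|dx/dθ| = 0.8/0.061005 = 13.114 rad/s.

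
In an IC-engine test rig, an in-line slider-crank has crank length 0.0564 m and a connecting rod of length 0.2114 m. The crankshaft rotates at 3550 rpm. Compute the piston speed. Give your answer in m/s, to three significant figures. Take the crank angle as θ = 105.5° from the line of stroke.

18.7

ω = 2π·3550/60 = 371.8 rad/s
For an in-line slider-crank, x = r cosθ + √(L² − r² sin²θ), so v = −rω sinθ·[1 + r cosθ/√(L² − r² sin²θ)].
With r = 0.0564 m, L = 0.2114 m, θ = 105.5°: √(L² − r² sin²θ) = 0.20429 m.
v = −0.0564·371.8·0.96363·[1 + 0.0564·-0.26724/0.20429] = -18.714 m/s.
|v| = 18.714 m/s.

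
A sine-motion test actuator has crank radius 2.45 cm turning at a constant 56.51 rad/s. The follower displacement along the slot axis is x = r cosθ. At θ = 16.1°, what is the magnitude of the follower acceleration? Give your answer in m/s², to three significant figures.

75.2

ω = 56.51 rad/s
x = r cosθ ⇒ ẍ = −rω² cosθ (ω constant).
|a| = rω²|cosθ| = 0.0245·(56.51)²·|cos 16.1°| = 75.169 m/s².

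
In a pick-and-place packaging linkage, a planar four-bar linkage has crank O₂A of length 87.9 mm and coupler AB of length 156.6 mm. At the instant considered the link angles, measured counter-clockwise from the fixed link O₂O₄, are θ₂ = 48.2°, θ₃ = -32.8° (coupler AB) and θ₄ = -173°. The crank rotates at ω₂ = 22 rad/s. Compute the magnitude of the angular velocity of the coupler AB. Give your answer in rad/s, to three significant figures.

ω₂ = 22 rad/s
Differentiating the loop-closure r₂e^{iθ₂}+r₃e^{iθ₃}=r₁+r₄e^{iθ₄} gives r₂ω₂e^{iθ₂}+r₃ω₃e^{iθ₃}=r₄ω₄e^{iθ₄}.
Eliminating the other unknown: ω₃ = r₂ω₂ sin(θ₄−θ₂) / [r₃ sin(θ₃−θ₄)].
Numerator sine = +0.65869; denominator sine = +0.64011.
Result = 0.0879·22·(+0.65869) / (0.1566·(+0.64011)) = +12.707 rad/s; magnitude 12.707 rad/s.

12.7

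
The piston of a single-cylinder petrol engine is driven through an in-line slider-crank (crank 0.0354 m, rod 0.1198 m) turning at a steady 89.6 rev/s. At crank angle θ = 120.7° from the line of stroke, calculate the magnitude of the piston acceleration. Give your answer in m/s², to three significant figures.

ω = 2π·89.6 = 563 rad/s
x(θ) = r cosθ + √(L² − r² sin²θ); with ω constant, a = ω²·d²x/dθ².
d²x/dθ² = −r cosθ − r²(cos2θ)/√u − r⁴ sin²2θ/(4u^{3/2}),  u = L² − r² sin²θ = 0.0134255 m².
Substituting r = 0.0354 m, L = 0.1198 m, θ = 120.7°: d²x/dθ² = +0.023056 m.
a = ω²·d²x/dθ² = (563)²·(+0.023056) = +7307.3 m/s²;  |a| = 7307.3 m/s².

7310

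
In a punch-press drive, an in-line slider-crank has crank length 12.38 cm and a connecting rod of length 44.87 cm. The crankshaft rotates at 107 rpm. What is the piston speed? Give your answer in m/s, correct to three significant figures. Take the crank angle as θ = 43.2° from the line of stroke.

ω = 2π·107/60 = 11.21 rad/s
For an in-line slider-crank, x = r cosθ + √(L² − r² sin²θ), so v = −rω sinθ·[1 + r cosθ/√(L² − r² sin²θ)].
With r = 0.1238 m, L = 0.4487 m, θ = 43.2°: √(L² − r² sin²θ) = 0.44062 m.
v = −0.1238·11.21·0.68455·[1 + 0.1238·0.72897/0.44062] = -1.1441 m/s.
|v| = 1.1441 m/s.

1.14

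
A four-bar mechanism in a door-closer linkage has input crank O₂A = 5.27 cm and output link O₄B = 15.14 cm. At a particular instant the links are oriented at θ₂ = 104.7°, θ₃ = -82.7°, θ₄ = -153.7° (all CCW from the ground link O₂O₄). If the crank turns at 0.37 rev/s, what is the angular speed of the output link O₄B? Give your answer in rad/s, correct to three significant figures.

ω₂ = 2.325 rad/s (from 0.37 rev/s).
Differentiating the loop-closure r₂e^{iθ₂}+r₃e^{iθ₃}=r₁+r₄e^{iθ₄} gives r₂ω₂e^{iθ₂}+r₃ω₃e^{iθ₃}=r₄ω₄e^{iθ₄}.
Eliminating the other unknown: ω₄ = r₂ω₂ sin(θ₂−θ₃) / [r₄ sin(θ₄−θ₃)].
Numerator sine = -0.12880; denominator sine = -0.94552.
Result = 0.0527·2.325·(-0.12880) / (0.1514·(-0.94552)) = +0.11023 rad/s; magnitude 0.11023 rad/s.

0.110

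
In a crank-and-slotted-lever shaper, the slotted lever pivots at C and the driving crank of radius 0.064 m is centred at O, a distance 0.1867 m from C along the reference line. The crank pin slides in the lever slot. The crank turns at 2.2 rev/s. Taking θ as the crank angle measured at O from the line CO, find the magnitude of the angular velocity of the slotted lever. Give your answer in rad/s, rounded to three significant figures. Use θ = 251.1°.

0.0999

ω = 13.82 rad/s (from 2.2 rev/s).
Crank pin A relative to C: A = (d + r cosθ, r sinθ); lever angle φ = atan2(r sinθ, d + r cosθ).
Differentiating tanφ: φ̇ = rω(d cosθ + r)/(d² + r² + 2dr cosθ).
d² + r² + 2dr cosθ = |CA|² = 0.031212 m²;  d cosθ + r = +0.0035246 m.
|ω_lever| = |0.064·13.82·+0.0035246| / 0.031212 = 0.099902 rad/s.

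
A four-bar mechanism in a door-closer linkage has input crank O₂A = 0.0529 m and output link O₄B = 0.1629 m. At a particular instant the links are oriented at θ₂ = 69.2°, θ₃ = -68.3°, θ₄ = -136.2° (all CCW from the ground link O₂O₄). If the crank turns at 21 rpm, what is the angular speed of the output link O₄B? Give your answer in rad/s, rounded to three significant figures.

0.521

ω₂ = 2.199 rad/s (from 21 rpm).
Differentiating the loop-closure r₂e^{iθ₂}+r₃e^{iθ₃}=r₁+r₄e^{iθ₄} gives r₂ω₂e^{iθ₂}+r₃ω₃e^{iθ₃}=r₄ω₄e^{iθ₄}.
Eliminating the other unknown: ω₄ = r₂ω₂ sin(θ₂−θ₃) / [r₄ sin(θ₄−θ₃)].
Numerator sine = +0.67559; denominator sine = -0.92653.
Result = 0.0529·2.199·(+0.67559) / (0.1629·(-0.92653)) = -0.52072 rad/s; magnitude 0.52072 rad/s.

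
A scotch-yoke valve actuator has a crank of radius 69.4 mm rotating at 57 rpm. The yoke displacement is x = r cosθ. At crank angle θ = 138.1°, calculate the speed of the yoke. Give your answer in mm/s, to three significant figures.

277

ω = 5.969 rad/s (from 57 rpm).
x = r cosθ ⇒ ẋ = −rω sinθ.
|v| = rω|sinθ| = 0.0694·5.969·|sin 138.1°| = 0.27665 m/s = 276.65 mm/s.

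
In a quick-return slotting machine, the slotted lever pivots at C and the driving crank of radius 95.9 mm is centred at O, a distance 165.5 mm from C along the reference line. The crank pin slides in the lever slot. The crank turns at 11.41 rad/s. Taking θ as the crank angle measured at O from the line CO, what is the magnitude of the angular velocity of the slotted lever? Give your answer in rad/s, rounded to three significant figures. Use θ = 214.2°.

4.34

ω = 11.41 rad/s
Crank pin A relative to C: A = (d + r cosθ, r sinθ); lever angle φ = atan2(r sinθ, d + r cosθ).
Differentiating tanφ: φ̇ = rω(d cosθ + r)/(d² + r² + 2dr cosθ).
d² + r² + 2dr cosθ = |CA|² = 0.0103331 m²;  d cosθ + r = -0.040982 m.
|ω_lever| = |0.0959·11.41·-0.040982| / 0.0103331 = 4.3397 rad/s.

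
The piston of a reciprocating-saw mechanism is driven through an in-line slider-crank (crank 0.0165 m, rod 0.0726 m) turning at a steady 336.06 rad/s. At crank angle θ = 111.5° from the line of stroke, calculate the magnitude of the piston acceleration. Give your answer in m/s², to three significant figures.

997

ω = 336.1 rad/s
x(θ) = r cosθ + √(L² − r² sin²θ); with ω constant, a = ω²·d²x/dθ².
d²x/dθ² = −r cosθ − r²(cos2θ)/√u − r⁴ sin²2θ/(4u^{3/2}),  u = L² − r² sin²θ = 0.00503508 m².
Substituting r = 0.0165 m, L = 0.0726 m, θ = 111.5°: d²x/dθ² = +0.0088292 m.
a = ω²·d²x/dθ² = (336.1)²·(+0.0088292) = +997.13 m/s²;  |a| = 997.13 m/s².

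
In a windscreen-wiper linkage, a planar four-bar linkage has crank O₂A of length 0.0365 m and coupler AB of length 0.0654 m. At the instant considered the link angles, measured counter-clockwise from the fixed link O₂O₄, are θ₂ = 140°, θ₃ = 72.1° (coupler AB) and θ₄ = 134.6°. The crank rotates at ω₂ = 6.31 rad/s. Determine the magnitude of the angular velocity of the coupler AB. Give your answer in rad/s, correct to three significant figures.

0.374

ω₂ = 6.31 rad/s
Differentiating the loop-closure r₂e^{iθ₂}+r₃e^{iθ₃}=r₁+r₄e^{iθ₄} gives r₂ω₂e^{iθ₂}+r₃ω₃e^{iθ₃}=r₄ω₄e^{iθ₄}.
Eliminating the other unknown: ω₃ = r₂ω₂ sin(θ₄−θ₂) / [r₃ sin(θ₃−θ₄)].
Numerator sine = -0.09411; denominator sine = -0.88701.
Result = 0.0365·6.31·(-0.09411) / (0.0654·(-0.88701)) = +0.37363 rad/s; magnitude 0.37363 rad/s.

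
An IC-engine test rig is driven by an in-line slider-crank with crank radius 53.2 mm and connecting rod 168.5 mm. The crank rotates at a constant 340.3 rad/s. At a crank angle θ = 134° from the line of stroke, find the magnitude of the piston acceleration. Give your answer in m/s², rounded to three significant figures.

ω = 340.3 rad/s
x(θ) = r cosθ + √(L² − r² sin²θ); with ω constant, a = ω²·d²x/dθ².
d²x/dθ² = −r cosθ − r²(cos2θ)/√u − r⁴ sin²2θ/(4u^{3/2}),  u = L² − r² sin²θ = 0.0269277 m².
Substituting r = 0.0532 m, L = 0.1685 m, θ = 134°: d²x/dθ² = +0.037105 m.
a = ω²·d²x/dθ² = (340.3)²·(+0.037105) = +4296.9 m/s²;  |a| = 4296.9 m/s².

4300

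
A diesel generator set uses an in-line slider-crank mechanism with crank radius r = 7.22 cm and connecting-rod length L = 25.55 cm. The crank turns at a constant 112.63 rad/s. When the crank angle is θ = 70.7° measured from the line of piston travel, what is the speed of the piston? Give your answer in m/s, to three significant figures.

8.42

ω = 112.6 rad/s
For an in-line slider-crank, x = r cosθ + √(L² − r² sin²θ), so v = −rω sinθ·[1 + r cosθ/√(L² − r² sin²θ)].
With r = 0.0722 m, L = 0.2555 m, θ = 70.7°: √(L² − r² sin²θ) = 0.24625 m.
v = −0.0722·112.6·0.94380·[1 + 0.0722·0.33051/0.24625] = -8.4186 m/s.
|v| = 8.4186 m/s.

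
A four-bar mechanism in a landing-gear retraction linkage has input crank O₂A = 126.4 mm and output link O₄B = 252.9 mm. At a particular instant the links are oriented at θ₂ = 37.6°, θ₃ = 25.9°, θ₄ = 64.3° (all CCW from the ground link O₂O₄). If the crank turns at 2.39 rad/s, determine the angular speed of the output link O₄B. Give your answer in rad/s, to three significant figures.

ω₂ = 2.39 rad/s
Differentiating the loop-closure r₂e^{iθ₂}+r₃e^{iθ₃}=r₁+r₄e^{iθ₄} gives r₂ω₂e^{iθ₂}+r₃ω₃e^{iθ₃}=r₄ω₄e^{iθ₄}.
Eliminating the other unknown: ω₄ = r₂ω₂ sin(θ₂−θ₃) / [r₄ sin(θ₄−θ₃)].
Numerator sine = +0.20279; denominator sine = +0.62115.
Result = 0.1264·2.39·(+0.20279) / (0.2529·(+0.62115)) = +0.38998 rad/s; magnitude 0.38998 rad/s.

0.390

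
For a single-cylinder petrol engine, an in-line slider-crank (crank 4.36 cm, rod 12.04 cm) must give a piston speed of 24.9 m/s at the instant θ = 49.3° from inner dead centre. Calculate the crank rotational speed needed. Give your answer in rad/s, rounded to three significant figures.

605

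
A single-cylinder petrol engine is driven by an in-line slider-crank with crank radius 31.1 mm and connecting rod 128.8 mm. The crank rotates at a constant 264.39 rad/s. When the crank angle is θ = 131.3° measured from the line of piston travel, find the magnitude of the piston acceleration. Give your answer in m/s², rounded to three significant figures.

1500

ω = 264.4 rad/s
x(θ) = r cosθ + √(L² − r² sin²θ); with ω constant, a = ω²·d²x/dθ².
d²x/dθ² = −r cosθ − r²(cos2θ)/√u − r⁴ sin²2θ/(4u^{3/2}),  u = L² − r² sin²θ = 0.0160435 m².
Substituting r = 0.0311 m, L = 0.1288 m, θ = 131.3°: d²x/dθ² = +0.021396 m.
a = ω²·d²x/dθ² = (264.4)²·(+0.021396) = +1495.7 m/s²;  |a| = 1495.7 m/s².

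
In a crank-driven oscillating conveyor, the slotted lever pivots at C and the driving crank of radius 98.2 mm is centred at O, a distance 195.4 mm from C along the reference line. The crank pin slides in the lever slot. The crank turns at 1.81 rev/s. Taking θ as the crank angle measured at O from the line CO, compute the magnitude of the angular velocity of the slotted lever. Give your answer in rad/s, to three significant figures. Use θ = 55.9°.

3.35

ω = 11.37 rad/s (from 1.81 rev/s).
Crank pin A relative to C: A = (d + r cosθ, r sinθ); lever angle φ = atan2(r sinθ, d + r cosθ).
Differentiating tanφ: φ̇ = rω(d cosθ + r)/(d² + r² + 2dr cosθ).
d² + r² + 2dr cosθ = |CA|² = 0.0693398 m²;  d cosθ + r = +0.20775 m.
|ω_lever| = |0.0982·11.37·+0.20775| / 0.0693398 = 3.346 rad/s.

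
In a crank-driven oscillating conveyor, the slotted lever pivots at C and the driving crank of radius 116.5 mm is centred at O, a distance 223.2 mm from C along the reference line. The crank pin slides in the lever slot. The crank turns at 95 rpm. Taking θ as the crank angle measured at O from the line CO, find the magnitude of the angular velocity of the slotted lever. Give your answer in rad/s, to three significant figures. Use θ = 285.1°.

2.63

ω = 9.948 rad/s (from 95 rpm).
Crank pin A relative to C: A = (d + r cosθ, r sinθ); lever angle φ = atan2(r sinθ, d + r cosθ).
Differentiating tanφ: φ̇ = rω(d cosθ + r)/(d² + r² + 2dr cosθ).
d² + r² + 2dr cosθ = |CA|² = 0.0769382 m²;  d cosθ + r = +0.17464 m.
|ω_lever| = |0.1165·9.948·+0.17464| / 0.0769382 = 2.6308 rad/s.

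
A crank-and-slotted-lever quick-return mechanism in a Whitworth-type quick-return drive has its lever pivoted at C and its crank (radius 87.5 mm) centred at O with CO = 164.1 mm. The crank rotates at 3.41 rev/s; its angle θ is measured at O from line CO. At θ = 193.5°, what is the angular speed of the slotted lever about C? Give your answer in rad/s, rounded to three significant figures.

20.3

ω = 21.43 rad/s (from 3.41 rev/s).
Crank pin A relative to C: A = (d + r cosθ, r sinθ); lever angle φ = atan2(r sinθ, d + r cosθ).
Differentiating tanφ: φ̇ = rω(d cosθ + r)/(d² + r² + 2dr cosθ).
d² + r² + 2dr cosθ = |CA|² = 0.00666103 m²;  d cosθ + r = -0.072066 m.
|ω_lever| = |0.0875·21.43·-0.072066| / 0.00666103 = 20.283 rad/s.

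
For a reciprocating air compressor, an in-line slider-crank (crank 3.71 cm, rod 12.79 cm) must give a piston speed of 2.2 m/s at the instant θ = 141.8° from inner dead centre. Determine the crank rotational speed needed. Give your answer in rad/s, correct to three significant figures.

125

For an in-line slider-crank, |v_piston| = rω|sinθ|·[1 + r cosθ/√(L² − r² sin²θ)].
With r = 0.0371 m, L = 0.1279 m, θ = 141.8°: the bracketed kinematic factor |dx/dθ| = 0.017627 m.
ω = v/|dx/dθ| = 2.2/0.017627 = 124.81 rad/s.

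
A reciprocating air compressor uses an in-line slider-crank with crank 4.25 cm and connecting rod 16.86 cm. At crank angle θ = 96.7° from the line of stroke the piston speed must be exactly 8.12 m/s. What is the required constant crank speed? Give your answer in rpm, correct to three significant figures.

1890

For an in-line slider-crank, |v_piston| = rω|sinθ|·[1 + r cosθ/√(L² − r² sin²θ)].
With r = 0.0425 m, L = 0.1686 m, θ = 96.7°: the bracketed kinematic factor |dx/dθ| = 0.040928 m.
ω = v/|dx/dθ| = 8.12/0.040928 = 198.4 rad/s.
N = 60ω/(2π) = 1894.6 rpm.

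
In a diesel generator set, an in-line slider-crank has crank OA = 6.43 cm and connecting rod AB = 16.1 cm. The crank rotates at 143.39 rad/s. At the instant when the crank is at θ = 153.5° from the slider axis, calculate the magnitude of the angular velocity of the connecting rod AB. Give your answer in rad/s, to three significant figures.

52.1

ω = 143.4 rad/s
The rod makes angle φ with the slider axis where L sinφ = r sinθ; differentiating, L cosφ·φ̇ = r ω cosθ.
L cosφ = √(L² − r² sin²θ) = 0.15842 m.
|ω_rod| = r ω |cosθ| / √(L² − r² sin²θ) = 0.0643·143.4·0.89493/0.15842 = 52.084 rad/s.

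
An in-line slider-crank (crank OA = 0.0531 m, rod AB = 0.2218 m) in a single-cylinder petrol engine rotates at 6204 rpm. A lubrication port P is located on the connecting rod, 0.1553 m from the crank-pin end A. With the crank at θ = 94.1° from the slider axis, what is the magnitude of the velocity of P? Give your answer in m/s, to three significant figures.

ω = 649.7 rad/s.  Crank-pin speed |V_A| = rω = 34.498 m/s, perpendicular to OA.
Rod angle: sinφ = −(r/L) sinθ ⇒ φ = -13.815°; ω_rod = −rω cosθ/√(L²−r²sin²θ) = +11.452 rad/s.
V_P = V_A + ω_rod × AP, with AP = 0.1553 m along the rod.
Components: V_Px = −rω sinθ − a·ω_rod·sinφ = -33.985 m/s;  V_Py = rω cosθ + a·ω_rod·cosφ = -0.73951 m/s.
|V_P| = √(V_Px² + V_Py²) = 33.993 m/s.

34.0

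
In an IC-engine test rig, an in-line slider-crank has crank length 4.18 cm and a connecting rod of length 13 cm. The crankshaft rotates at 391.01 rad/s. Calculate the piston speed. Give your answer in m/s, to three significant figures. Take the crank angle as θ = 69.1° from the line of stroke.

17.1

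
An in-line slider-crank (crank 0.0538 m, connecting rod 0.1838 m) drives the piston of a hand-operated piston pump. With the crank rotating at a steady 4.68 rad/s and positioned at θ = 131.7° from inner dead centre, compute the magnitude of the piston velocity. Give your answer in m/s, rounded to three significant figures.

0.150

ω = 4.68 rad/s
For an in-line slider-crank, x = r cosθ + √(L² − r² sin²θ), so v = −rω sinθ·[1 + r cosθ/√(L² − r² sin²θ)].
With r = 0.0538 m, L = 0.1838 m, θ = 131.7°: √(L² − r² sin²θ) = 0.17936 m.
v = −0.0538·4.68·0.74664·[1 + 0.0538·-0.66523/0.17936] = -0.15048 m/s.
|v| = 0.15048 m/s.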